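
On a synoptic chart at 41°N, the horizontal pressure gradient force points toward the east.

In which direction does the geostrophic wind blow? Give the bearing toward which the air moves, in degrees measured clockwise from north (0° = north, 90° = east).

The pressure-gradient force points toward the east (bearing 090°).
Geostrophic balance: in the Northern Hemisphere the Coriolis force deflects motion to the right, so the geostrophic wind blows 90° to the right of the pressure-gradient force (low pressure on the left).
Rotating 090° by 90° clockwise gives 180° — the wind blows toward the south.

180°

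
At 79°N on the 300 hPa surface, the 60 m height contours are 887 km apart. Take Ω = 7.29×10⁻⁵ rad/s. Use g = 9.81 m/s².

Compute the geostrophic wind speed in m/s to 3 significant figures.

Coriolis parameter at 79°N:
f = 2Ω sin φ = 2 × 7.29×10⁻⁵ × sin 79° = 1.43×10⁻⁴ s⁻¹
Height gradient: |∂Z/∂n| = 60 m / 887000 m = 6.76×10⁻⁵
On a pressure surface, geostrophic balance gives V_g = (g/f)|∂Z/∂n|:
V_g = 9.81 × 6.76×10⁻⁵ / 1.43×10⁻⁴ = 4.64 m/s

4.64 m/s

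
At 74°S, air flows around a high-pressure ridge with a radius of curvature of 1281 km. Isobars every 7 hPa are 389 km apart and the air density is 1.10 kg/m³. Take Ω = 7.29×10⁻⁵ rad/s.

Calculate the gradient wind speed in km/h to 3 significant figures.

Coriolis parameter at 74°S:
f = 2Ω sin φ = 2 × 7.29×10⁻⁵ × sin 74° = 1.40×10⁻⁴ s⁻¹
Pressure gradient: |∂P/∂n| = 700 Pa / 389000 m = 1.80×10⁻³ Pa/m
Geostrophic speed: V_g = |∂P/∂n|/(fρ) = 1.80×10⁻³/(1.40×10⁻⁴ × 1.10) = 11.7 m/s
Around a high, pressure-gradient force acts outward with centrifugal, so Coriolis balances both:
fV = (1/ρ)|∂P/∂n| + V²/R  →  V² − fR·V + fR·V_g = 0
With fR = 1.40×10⁻⁴ × 1281×10³ m = 180 m/s:
V = [fR − √((fR)² − 4 fR V_g)]/2 = [180 − √(180² − 4×180×11.7)]/2 = 12.5 m/s
Supergeostrophic (V > V_g = 11.7 m/s), as expected around a high.
Converting: 12.5 m/s × 3.6 = 45.2 km/h

45.2 km/h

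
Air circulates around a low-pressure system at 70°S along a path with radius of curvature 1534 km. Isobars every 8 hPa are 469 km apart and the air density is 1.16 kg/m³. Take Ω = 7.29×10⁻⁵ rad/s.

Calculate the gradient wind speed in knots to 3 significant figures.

19.9 knots

Coriolis parameter at 70°S:
f = 2Ω sin φ = 2 × 7.29×10⁻⁵ × sin 70° = 1.37×10⁻⁴ s⁻¹
Pressure gradient: |∂P/∂n| = 800 Pa / 469000 m = 1.71×10⁻³ Pa/m
Geostrophic speed: V_g = |∂P/∂n|/(fρ) = 1.71×10⁻³/(1.37×10⁻⁴ × 1.16) = 10.7 m/s
Around a low, centrifugal force acts outward with Coriolis, so pressure-gradient force balances both:
(1/ρ)|∂P/∂n| = fV + V²/R  →  V² + fR·V − fR·V_g = 0
With fR = 1.37×10⁻⁴ × 1534×10³ m = 210 m/s:
V = [−fR + √((fR)² + 4 fR V_g)]/2 = [−210 + √(210² + 4×210×10.7)]/2 = 10.2 m/s
Subgeostrophic (V < V_g = 10.7 m/s), as expected around a low.
Converting: 10.2 m/s × 1.944 = 19.9 knots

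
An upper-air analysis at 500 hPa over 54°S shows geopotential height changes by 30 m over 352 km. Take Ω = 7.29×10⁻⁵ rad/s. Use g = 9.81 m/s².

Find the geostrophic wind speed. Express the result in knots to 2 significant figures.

14 knots

Coriolis parameter at 54°S:
f = 2Ω sin φ = 2 × 7.29×10⁻⁵ × sin 54° = 1.18×10⁻⁴ s⁻¹
Height gradient: |∂Z/∂n| = 30 m / 352000 m = 8.52×10⁻⁵
On a pressure surface, geostrophic balance gives V_g = (g/f)|∂Z/∂n|:
V_g = 9.81 × 8.52×10⁻⁵ / 1.18×10⁻⁴ = 7.09 m/s
Converting: 7.09 m/s × 1.944 = 14 knots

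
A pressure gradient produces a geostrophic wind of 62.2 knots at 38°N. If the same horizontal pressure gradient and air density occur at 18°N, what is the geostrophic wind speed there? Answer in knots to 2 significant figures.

120 knots

With the same pressure gradient and density, V_g ∝ 1/f ∝ 1/sin φ.
V₂ = V₁ · sin φ₁ / sin φ₂ = 62.2 × sin 38° / sin 18°
V₂ = 62.2 × 0.6157/0.3090 = 120 knots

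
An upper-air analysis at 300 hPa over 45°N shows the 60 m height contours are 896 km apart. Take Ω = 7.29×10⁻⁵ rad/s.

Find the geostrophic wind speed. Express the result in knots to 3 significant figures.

Coriolis parameter at 45°N:
f = 2Ω sin φ = 2 × 7.29×10⁻⁵ × sin 45° = 1.03×10⁻⁴ s⁻¹
Height gradient: |∂Z/∂n| = 60 m / 896000 m = 6.70×10⁻⁵
On a pressure surface, geostrophic balance gives V_g = (g/f)|∂Z/∂n|:
V_g = 9.81 × 6.70×10⁻⁵ / 1.03×10⁻⁴ = 6.37 m/s
Converting: 6.37 m/s × 1.944 = 12.4 knots

12.4 knots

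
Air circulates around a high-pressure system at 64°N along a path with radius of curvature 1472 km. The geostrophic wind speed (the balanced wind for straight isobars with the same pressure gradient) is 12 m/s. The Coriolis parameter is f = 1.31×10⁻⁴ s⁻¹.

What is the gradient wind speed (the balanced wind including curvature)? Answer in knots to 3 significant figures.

25.0 knots

Around a high, pressure-gradient force acts outward with centrifugal, so Coriolis balances both:
fV = (1/ρ)|∂P/∂n| + V²/R  →  V² − fR·V + fR·V_g = 0
With fR = 1.31×10⁻⁴ × 1472×10³ m = 193 m/s:
V = [fR − √((fR)² − 4 fR V_g)]/2 = [193 − √(193² − 4×193×12)]/2 = 12.9 m/s
Supergeostrophic (V > V_g = 12 m/s), as expected around a high.
Converting: 12.9 m/s × 1.944 = 25.0 knots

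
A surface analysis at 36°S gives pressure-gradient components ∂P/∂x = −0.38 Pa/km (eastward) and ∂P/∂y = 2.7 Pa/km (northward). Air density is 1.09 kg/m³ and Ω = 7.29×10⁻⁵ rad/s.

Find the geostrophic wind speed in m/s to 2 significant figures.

29 m/s

Coriolis parameter at 36°S:
f = 2Ω sin φ = 2 × 7.29×10⁻⁵ × sin 36° = 8.57×10⁻⁵ s⁻¹
In the Southern Hemisphere f is negative: f = −8.57×10⁻⁵ s⁻¹.
Component geostrophic relations (x east, y north):
u_g = −(1/(fρ)) ∂P/∂y,  v_g = (1/(fρ)) ∂P/∂x
u_g = −(2.7×10⁻³)/(−8.57×10⁻⁵ × 1.09) = 28.9 m/s;  v_g = (−0.38×10⁻³)/(−8.57×10⁻⁵ × 1.09) = 4.07 m/s
|V_g| = √(u_g² + v_g²) = 29.2 m/s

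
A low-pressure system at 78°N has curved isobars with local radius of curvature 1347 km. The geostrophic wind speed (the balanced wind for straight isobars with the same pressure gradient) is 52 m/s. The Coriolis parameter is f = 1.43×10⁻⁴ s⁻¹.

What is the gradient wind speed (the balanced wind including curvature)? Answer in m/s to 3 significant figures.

Around a low, centrifugal force acts outward with Coriolis, so pressure-gradient force balances both:
(1/ρ)|∂P/∂n| = fV + V²/R  →  V² + fR·V − fR·V_g = 0
With fR = 1.43×10⁻⁴ × 1347×10³ m = 193 m/s:
V = [−fR + √((fR)² + 4 fR V_g)]/2 = [−193 + √(193² + 4×193×52)]/2 = 42.6 m/s
Subgeostrophic (V < V_g = 52 m/s), as expected around a low.

42.6 m/s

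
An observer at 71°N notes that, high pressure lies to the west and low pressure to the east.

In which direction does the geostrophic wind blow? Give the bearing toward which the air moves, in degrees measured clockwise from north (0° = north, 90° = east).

The pressure-gradient force points toward the east (bearing 090°).
Geostrophic balance: in the Northern Hemisphere the Coriolis force deflects motion to the right, so the geostrophic wind blows 90° to the right of the pressure-gradient force (low pressure on the left).
Rotating 090° by 90° clockwise gives 180° — the wind blows toward the south.

180°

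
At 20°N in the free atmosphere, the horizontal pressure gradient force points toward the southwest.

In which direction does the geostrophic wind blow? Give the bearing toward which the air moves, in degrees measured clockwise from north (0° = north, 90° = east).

The pressure-gradient force points toward the southwest (bearing 225°).
Geostrophic balance: in the Northern Hemisphere the Coriolis force deflects motion to the right, so the geostrophic wind blows 90° to the right of the pressure-gradient force (low pressure on the left).
Rotating 225° by 90° clockwise gives 315° — the wind blows toward the northwest.

315°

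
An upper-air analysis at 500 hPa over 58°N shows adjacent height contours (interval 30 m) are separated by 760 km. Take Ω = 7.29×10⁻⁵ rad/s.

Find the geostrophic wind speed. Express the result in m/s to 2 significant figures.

Coriolis parameter at 58°N:
f = 2Ω sin φ = 2 × 7.29×10⁻⁵ × sin 58° = 1.24×10⁻⁴ s⁻¹
Height gradient: |∂Z/∂n| = 30 m / 760000 m = 3.95×10⁻⁵
On a pressure surface, geostrophic balance gives V_g = (g/f)|∂Z/∂n|:
V_g = 9.81 × 3.95×10⁻⁵ / 1.24×10⁻⁴ = 3.13 m/s

3.1 m/s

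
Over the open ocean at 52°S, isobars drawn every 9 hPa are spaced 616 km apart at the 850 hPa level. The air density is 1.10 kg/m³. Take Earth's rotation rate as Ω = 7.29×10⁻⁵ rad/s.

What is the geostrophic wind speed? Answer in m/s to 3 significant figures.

Coriolis parameter at 52°S:
f = 2Ω sin φ = 2 × 7.29×10⁻⁵ × sin 52° = 1.15×10⁻⁴ s⁻¹
Pressure gradient: |∂P/∂n| = 900 Pa / 616000 m = 1.46×10⁻³ Pa/m
Geostrophic balance (pressure-gradient force = Coriolis force):
V_g = (1/(fρ)) |∂P/∂n| = 1.46×10⁻³ / (1.15×10⁻⁴ × 1.10) = 11.6 m/s

11.6 m/s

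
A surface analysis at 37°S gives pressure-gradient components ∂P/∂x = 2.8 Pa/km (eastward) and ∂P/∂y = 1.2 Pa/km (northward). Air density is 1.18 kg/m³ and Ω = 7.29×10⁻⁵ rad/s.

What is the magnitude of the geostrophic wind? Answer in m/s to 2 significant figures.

29 m/s

Coriolis parameter at 37°S:
f = 2Ω sin φ = 2 × 7.29×10⁻⁵ × sin 37° = 8.77×10⁻⁵ s⁻¹
In the Southern Hemisphere f is negative: f = −8.77×10⁻⁵ s⁻¹.
Component geostrophic relations (x east, y north):
u_g = −(1/(fρ)) ∂P/∂y,  v_g = (1/(fρ)) ∂P/∂x
u_g = −(1.2×10⁻³)/(−8.77×10⁻⁵ × 1.18) = 11.6 m/s;  v_g = (2.8×10⁻³)/(−8.77×10⁻⁵ × 1.18) = −27.0 m/s
|V_g| = √(u_g² + v_g²) = 29.4 m/s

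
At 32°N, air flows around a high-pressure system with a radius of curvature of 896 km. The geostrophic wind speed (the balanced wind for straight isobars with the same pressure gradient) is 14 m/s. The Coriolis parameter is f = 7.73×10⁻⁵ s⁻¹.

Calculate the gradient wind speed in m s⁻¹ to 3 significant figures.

Around a high, pressure-gradient force acts outward with centrifugal, so Coriolis balances both:
fV = (1/ρ)|∂P/∂n| + V²/R  →  V² − fR·V + fR·V_g = 0
With fR = 7.73×10⁻⁵ × 896×10³ m = 69.3 m/s:
V = [fR − √((fR)² − 4 fR V_g)]/2 = [69.3 − √(69.3² − 4×69.3×14)]/2 = 19.5 m/s
Supergeostrophic (V > V_g = 14 m/s), as expected around a high.

19.5 m s⁻¹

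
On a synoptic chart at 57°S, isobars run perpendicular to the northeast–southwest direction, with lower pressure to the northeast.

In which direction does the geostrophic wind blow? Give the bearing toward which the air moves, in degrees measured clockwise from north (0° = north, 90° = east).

315°

The pressure-gradient force points toward the northeast (bearing 045°).
Geostrophic balance: in the Southern Hemisphere the Coriolis force deflects motion to the left, so the geostrophic wind blows 90° to the left of the pressure-gradient force (low pressure on the right).
Rotating 045° by 90° counterclockwise gives 315° — the wind blows toward the northwest.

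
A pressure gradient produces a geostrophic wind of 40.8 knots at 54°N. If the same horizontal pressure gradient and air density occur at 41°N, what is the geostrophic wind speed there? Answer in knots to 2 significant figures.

50 knots

With the same pressure gradient and density, V_g ∝ 1/f ∝ 1/sin φ.
V₂ = V₁ · sin φ₁ / sin φ₂ = 40.8 × sin 54° / sin 41°
V₂ = 40.8 × 0.8090/0.6561 = 50 knots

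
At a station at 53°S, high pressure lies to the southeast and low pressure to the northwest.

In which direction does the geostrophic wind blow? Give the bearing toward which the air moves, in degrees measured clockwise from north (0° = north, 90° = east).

The pressure-gradient force points toward the northwest (bearing 315°).
Geostrophic balance: in the Southern Hemisphere the Coriolis force deflects motion to the left, so the geostrophic wind blows 90° to the left of the pressure-gradient force (low pressure on the right).
Rotating 315° by 90° counterclockwise gives 225° — the wind blows toward the southwest.

225°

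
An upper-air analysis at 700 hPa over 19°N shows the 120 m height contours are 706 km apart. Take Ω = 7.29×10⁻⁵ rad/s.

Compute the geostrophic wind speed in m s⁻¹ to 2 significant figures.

35 m s⁻¹

Coriolis parameter at 19°N:
f = 2Ω sin φ = 2 × 7.29×10⁻⁵ × sin 19° = 4.75×10⁻⁵ s⁻¹
Height gradient: |∂Z/∂n| = 120 m / 706000 m = 1.70×10⁻⁴
On a pressure surface, geostrophic balance gives V_g = (g/f)|∂Z/∂n|:
V_g = 9.81 × 1.70×10⁻⁴ / 4.75×10⁻⁵ = 35.1 m/s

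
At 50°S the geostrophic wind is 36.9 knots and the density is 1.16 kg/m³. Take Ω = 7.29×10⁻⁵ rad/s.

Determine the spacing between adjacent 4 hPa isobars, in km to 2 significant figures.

Coriolis parameter at 50°S:
f = 2Ω sin φ = 2 × 7.29×10⁻⁵ × sin 50° = 1.12×10⁻⁴ s⁻¹
Wind speed in SI: 36.9 knots = 19.0 m/s
Geostrophic balance rearranged: |∂P/∂n| = f ρ V_g
|∂P/∂n| = 1.12×10⁻⁴ × 1.16 × 19.0 = 2.46×10⁻³ Pa/m
Isobar spacing: Δn = ΔP/|∂P/∂n| = 400 Pa / 2.46×10⁻³ Pa/m = 162640 m ≈ 160 km

160 km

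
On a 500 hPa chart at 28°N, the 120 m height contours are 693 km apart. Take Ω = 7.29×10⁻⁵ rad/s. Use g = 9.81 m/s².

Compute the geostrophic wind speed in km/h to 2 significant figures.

89 km/h

Coriolis parameter at 28°N:
f = 2Ω sin φ = 2 × 7.29×10⁻⁵ × sin 28° = 6.84×10⁻⁵ s⁻¹
Height gradient: |∂Z/∂n| = 120 m / 693000 m = 1.73×10⁻⁴
On a pressure surface, geostrophic balance gives V_g = (g/f)|∂Z/∂n|:
V_g = 9.81 × 1.73×10⁻⁴ / 6.84×10⁻⁵ = 24.8 m/s
Converting: 24.8 m/s × 3.6 = 89 km/h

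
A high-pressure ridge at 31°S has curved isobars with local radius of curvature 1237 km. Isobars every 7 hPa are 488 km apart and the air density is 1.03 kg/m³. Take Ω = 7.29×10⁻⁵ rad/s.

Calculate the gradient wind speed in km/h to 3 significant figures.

Coriolis parameter at 31°S:
f = 2Ω sin φ = 2 × 7.29×10⁻⁵ × sin 31° = 7.51×10⁻⁵ s⁻¹
Pressure gradient: |∂P/∂n| = 700 Pa / 488000 m = 1.43×10⁻³ Pa/m
Geostrophic speed: V_g = |∂P/∂n|/(fρ) = 1.43×10⁻³/(7.51×10⁻⁵ × 1.03) = 18.5 m/s
Around a high, pressure-gradient force acts outward with centrifugal, so Coriolis balances both:
fV = (1/ρ)|∂P/∂n| + V²/R  →  V² − fR·V + fR·V_g = 0
With fR = 7.51×10⁻⁵ × 1237×10³ m = 92.9 m/s:
V = [fR − √((fR)² − 4 fR V_g)]/2 = [92.9 − √(92.9² − 4×92.9×18.5)]/2 = 25.6 m/s
Supergeostrophic (V > V_g = 18.5 m/s), as expected around a high.
Converting: 25.6 m/s × 3.6 = 92.2 km/h

92.2 km/h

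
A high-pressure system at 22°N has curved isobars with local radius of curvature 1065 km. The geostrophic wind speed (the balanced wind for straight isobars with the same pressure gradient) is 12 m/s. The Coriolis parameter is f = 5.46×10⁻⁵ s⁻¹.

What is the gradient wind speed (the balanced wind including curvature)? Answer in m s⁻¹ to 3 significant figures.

16.9 m s⁻¹

Around a high, pressure-gradient force acts outward with centrifugal, so Coriolis balances both:
fV = (1/ρ)|∂P/∂n| + V²/R  →  V² − fR·V + fR·V_g = 0
With fR = 5.46×10⁻⁵ × 1065×10³ m = 58.1 m/s:
V = [fR − √((fR)² − 4 fR V_g)]/2 = [58.1 − √(58.1² − 4×58.1×12)]/2 = 16.9 m/s
Supergeostrophic (V > V_g = 12 m/s), as expected around a high.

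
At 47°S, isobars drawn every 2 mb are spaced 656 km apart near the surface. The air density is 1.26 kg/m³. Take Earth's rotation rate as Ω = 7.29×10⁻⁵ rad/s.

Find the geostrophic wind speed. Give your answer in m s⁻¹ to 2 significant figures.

Coriolis parameter at 47°S:
f = 2Ω sin φ = 2 × 7.29×10⁻⁵ × sin 47° = 1.07×10⁻⁴ s⁻¹
Pressure gradient: |∂P/∂n| = 200 Pa / 656000 m = 3.05×10⁻⁴ Pa/m
Geostrophic balance (pressure-gradient force = Coriolis force):
V_g = (1/(fρ)) |∂P/∂n| = 3.05×10⁻⁴ / (1.07×10⁻⁴ × 1.26) = 2.27 m/s

2.3 m s⁻¹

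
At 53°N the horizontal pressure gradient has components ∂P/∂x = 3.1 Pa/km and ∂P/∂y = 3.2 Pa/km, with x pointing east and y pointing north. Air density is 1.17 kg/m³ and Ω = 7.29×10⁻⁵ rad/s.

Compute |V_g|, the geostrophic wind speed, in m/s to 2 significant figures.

Coriolis parameter at 53°N:
f = 2Ω sin φ = 2 × 7.29×10⁻⁵ × sin 53° = 1.16×10⁻⁴ s⁻¹
Component geostrophic relations (x east, y north):
u_g = −(1/(fρ)) ∂P/∂y,  v_g = (1/(fρ)) ∂P/∂x
u_g = −(3.2×10⁻³)/(1.16×10⁻⁴ × 1.17) = −23.5 m/s;  v_g = (3.1×10⁻³)/(1.16×10⁻⁴ × 1.17) = 22.8 m/s
|V_g| = √(u_g² + v_g²) = 32.7 m/s

33 m/s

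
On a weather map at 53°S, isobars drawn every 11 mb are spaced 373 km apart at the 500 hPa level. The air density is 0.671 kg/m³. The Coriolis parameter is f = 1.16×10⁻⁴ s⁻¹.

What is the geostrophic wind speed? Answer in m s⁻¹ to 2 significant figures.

Pressure gradient: |∂P/∂n| = 1100 Pa / 373000 m = 2.95×10⁻³ Pa/m
Geostrophic balance (pressure-gradient force = Coriolis force):
V_g = (1/(fρ)) |∂P/∂n| = 2.95×10⁻³ / (1.16×10⁻⁴ × 0.671) = 37.9 m/s

38 m s⁻¹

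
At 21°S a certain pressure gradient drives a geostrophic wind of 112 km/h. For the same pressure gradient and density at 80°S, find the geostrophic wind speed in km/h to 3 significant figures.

With the same pressure gradient and density, V_g ∝ 1/f ∝ 1/sin φ.
V₂ = V₁ · sin φ₁ / sin φ₂ = 112 × sin 21° / sin 80°
V₂ = 112 × 0.3584/0.9848 = 40.8 km/h

40.8 km/h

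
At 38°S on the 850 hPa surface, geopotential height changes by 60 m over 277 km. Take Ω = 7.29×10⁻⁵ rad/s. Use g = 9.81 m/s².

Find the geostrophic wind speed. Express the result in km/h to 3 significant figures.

Coriolis parameter at 38°S:
f = 2Ω sin φ = 2 × 7.29×10⁻⁵ × sin 38° = 8.98×10⁻⁵ s⁻¹
Height gradient: |∂Z/∂n| = 60 m / 277000 m = 2.17×10⁻⁴
On a pressure surface, geostrophic balance gives V_g = (g/f)|∂Z/∂n|:
V_g = 9.81 × 2.17×10⁻⁴ / 8.98×10⁻⁵ = 23.7 m/s
Converting: 23.7 m/s × 3.6 = 85.2 km/h

85.2 km/h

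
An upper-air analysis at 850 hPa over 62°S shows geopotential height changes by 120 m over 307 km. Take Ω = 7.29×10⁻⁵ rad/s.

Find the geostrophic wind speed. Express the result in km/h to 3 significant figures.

Coriolis parameter at 62°S:
f = 2Ω sin φ = 2 × 7.29×10⁻⁵ × sin 62° = 1.29×10⁻⁴ s⁻¹
Height gradient: |∂Z/∂n| = 120 m / 307000 m = 3.91×10⁻⁴
On a pressure surface, geostrophic balance gives V_g = (g/f)|∂Z/∂n|:
V_g = 9.81 × 3.91×10⁻⁴ / 1.29×10⁻⁴ = 29.8 m/s
Converting: 29.8 m/s × 3.6 = 107 km/h

107 km/h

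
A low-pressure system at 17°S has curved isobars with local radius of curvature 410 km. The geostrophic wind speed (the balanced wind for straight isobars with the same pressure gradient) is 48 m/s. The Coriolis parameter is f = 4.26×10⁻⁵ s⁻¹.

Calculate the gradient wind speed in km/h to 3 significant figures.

77.4 km/h

Around a low, centrifugal force acts outward with Coriolis, so pressure-gradient force balances both:
(1/ρ)|∂P/∂n| = fV + V²/R  →  V² + fR·V − fR·V_g = 0
With fR = 4.26×10⁻⁵ × 410×10³ m = 17.5 m/s:
V = [−fR + √((fR)² + 4 fR V_g)]/2 = [−17.5 + √(17.5² + 4×17.5×48)]/2 = 21.5 m/s
Subgeostrophic (V < V_g = 48 m/s), as expected around a low.
Converting: 21.5 m/s × 3.6 = 77.4 km/h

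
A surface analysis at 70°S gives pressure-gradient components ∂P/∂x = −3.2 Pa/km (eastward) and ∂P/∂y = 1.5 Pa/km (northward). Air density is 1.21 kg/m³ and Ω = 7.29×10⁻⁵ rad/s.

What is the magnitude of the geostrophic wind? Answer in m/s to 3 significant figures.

21.3 m/s

Coriolis parameter at 70°S:
f = 2Ω sin φ = 2 × 7.29×10⁻⁵ × sin 70° = 1.37×10⁻⁴ s⁻¹
In the Southern Hemisphere f is negative: f = −1.37×10⁻⁴ s⁻¹.
Component geostrophic relations (x east, y north):
u_g = −(1/(fρ)) ∂P/∂y,  v_g = (1/(fρ)) ∂P/∂x
u_g = −(1.5×10⁻³)/(−1.37×10⁻⁴ × 1.21) = 9.05 m/s;  v_g = (−3.2×10⁻³)/(−1.37×10⁻⁴ × 1.21) = 19.3 m/s
|V_g| = √(u_g² + v_g²) = 21.3 m/s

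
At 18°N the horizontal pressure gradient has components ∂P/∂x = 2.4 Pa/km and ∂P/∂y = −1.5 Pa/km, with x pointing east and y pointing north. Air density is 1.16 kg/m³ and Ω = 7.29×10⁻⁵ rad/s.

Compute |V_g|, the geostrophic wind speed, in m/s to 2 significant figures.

54 m/s

Coriolis parameter at 18°N:
f = 2Ω sin φ = 2 × 7.29×10⁻⁵ × sin 18° = 4.51×10⁻⁵ s⁻¹
Component geostrophic relations (x east, y north):
u_g = −(1/(fρ)) ∂P/∂y,  v_g = (1/(fρ)) ∂P/∂x
u_g = −(−1.5×10⁻³)/(4.51×10⁻⁵ × 1.16) = 28.7 m/s;  v_g = (2.4×10⁻³)/(4.51×10⁻⁵ × 1.16) = 45.9 m/s
|V_g| = √(u_g² + v_g²) = 54.2 m/s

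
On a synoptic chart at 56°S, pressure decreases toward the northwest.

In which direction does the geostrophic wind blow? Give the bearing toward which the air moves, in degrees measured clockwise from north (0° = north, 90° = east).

The pressure-gradient force points toward the northwest (bearing 315°).
Geostrophic balance: in the Southern Hemisphere the Coriolis force deflects motion to the left, so the geostrophic wind blows 90° to the left of the pressure-gradient force (low pressure on the right).
Rotating 315° by 90° counterclockwise gives 225° — the wind blows toward the southwest.

225°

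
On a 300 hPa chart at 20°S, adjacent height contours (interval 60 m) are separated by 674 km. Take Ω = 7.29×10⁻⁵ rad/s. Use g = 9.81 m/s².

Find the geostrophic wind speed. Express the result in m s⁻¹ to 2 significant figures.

Coriolis parameter at 20°S:
f = 2Ω sin φ = 2 × 7.29×10⁻⁵ × sin 20° = 4.99×10⁻⁵ s⁻¹
Height gradient: |∂Z/∂n| = 60 m / 674000 m = 8.90×10⁻⁵
On a pressure surface, geostrophic balance gives V_g = (g/f)|∂Z/∂n|:
V_g = 9.81 × 8.90×10⁻⁵ / 4.99×10⁻⁵ = 17.5 m/s

18 m s⁻¹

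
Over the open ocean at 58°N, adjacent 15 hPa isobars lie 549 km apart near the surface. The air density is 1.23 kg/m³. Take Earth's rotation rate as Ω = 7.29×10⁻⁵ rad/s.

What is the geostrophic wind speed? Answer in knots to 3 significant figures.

34.9 knots

Coriolis parameter at 58°N:
f = 2Ω sin φ = 2 × 7.29×10⁻⁵ × sin 58° = 1.24×10⁻⁴ s⁻¹
Pressure gradient: |∂P/∂n| = 1500 Pa / 549000 m = 2.73×10⁻³ Pa/m
Geostrophic balance (pressure-gradient force = Coriolis force):
V_g = (1/(fρ)) |∂P/∂n| = 2.73×10⁻³ / (1.24×10⁻⁴ × 1.23) = 18.0 m/s
Converting: 18.0 m/s × 1.944 = 34.9 knots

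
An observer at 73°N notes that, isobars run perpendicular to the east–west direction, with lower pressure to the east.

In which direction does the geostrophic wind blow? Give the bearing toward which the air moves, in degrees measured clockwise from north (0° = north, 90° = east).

The pressure-gradient force points toward the east (bearing 090°).
Geostrophic balance: in the Northern Hemisphere the Coriolis force deflects motion to the right, so the geostrophic wind blows 90° to the right of the pressure-gradient force (low pressure on the left).
Rotating 090° by 90° clockwise gives 180° — the wind blows toward the south.

180°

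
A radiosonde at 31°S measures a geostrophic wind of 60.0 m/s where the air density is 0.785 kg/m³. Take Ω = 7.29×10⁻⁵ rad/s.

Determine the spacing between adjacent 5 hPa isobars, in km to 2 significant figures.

140 km

Coriolis parameter at 31°S:
f = 2Ω sin φ = 2 × 7.29×10⁻⁵ × sin 31° = 7.51×10⁻⁵ s⁻¹
Geostrophic balance rearranged: |∂P/∂n| = f ρ V_g
|∂P/∂n| = 7.51×10⁻⁵ × 0.785 × 60.0 = 3.54×10⁻³ Pa/m
Isobar spacing: Δn = ΔP/|∂P/∂n| = 500 Pa / 3.54×10⁻³ Pa/m = 141368 m ≈ 140 km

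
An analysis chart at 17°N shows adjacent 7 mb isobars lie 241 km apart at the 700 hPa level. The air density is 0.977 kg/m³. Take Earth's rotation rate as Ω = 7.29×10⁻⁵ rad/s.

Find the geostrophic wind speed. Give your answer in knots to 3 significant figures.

136 knots

Coriolis parameter at 17°N:
f = 2Ω sin φ = 2 × 7.29×10⁻⁵ × sin 17° = 4.26×10⁻⁵ s⁻¹
Pressure gradient: |∂P/∂n| = 700 Pa / 241000 m = 2.90×10⁻³ Pa/m
Geostrophic balance (pressure-gradient force = Coriolis force):
V_g = (1/(fρ)) |∂P/∂n| = 2.90×10⁻³ / (4.26×10⁻⁵ × 0.977) = 69.7 m/s
Converting: 69.7 m/s × 1.944 = 136 knots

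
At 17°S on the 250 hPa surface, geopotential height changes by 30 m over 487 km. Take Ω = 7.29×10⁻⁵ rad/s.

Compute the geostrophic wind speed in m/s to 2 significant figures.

Coriolis parameter at 17°S:
f = 2Ω sin φ = 2 × 7.29×10⁻⁵ × sin 17° = 4.26×10⁻⁵ s⁻¹
Height gradient: |∂Z/∂n| = 30 m / 487000 m = 6.16×10⁻⁵
On a pressure surface, geostrophic balance gives V_g = (g/f)|∂Z/∂n|:
V_g = 9.81 × 6.16×10⁻⁵ / 4.26×10⁻⁵ = 14.2 m/s

14 m/s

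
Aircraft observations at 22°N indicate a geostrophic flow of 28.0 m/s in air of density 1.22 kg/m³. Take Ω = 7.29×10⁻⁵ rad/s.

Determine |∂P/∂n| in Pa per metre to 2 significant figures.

1.9×10⁻³ Pa/m

Coriolis parameter at 22°N:
f = 2Ω sin φ = 2 × 7.29×10⁻⁵ × sin 22° = 5.46×10⁻⁵ s⁻¹
Geostrophic balance rearranged: |∂P/∂n| = f ρ V_g
|∂P/∂n| = 5.46×10⁻⁵ × 1.22 × 28.0 = 1.87×10⁻³ Pa/m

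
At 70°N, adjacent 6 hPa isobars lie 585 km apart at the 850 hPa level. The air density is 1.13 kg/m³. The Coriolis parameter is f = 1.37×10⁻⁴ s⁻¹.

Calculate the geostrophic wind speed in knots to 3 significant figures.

12.9 knots

Pressure gradient: |∂P/∂n| = 600 Pa / 585000 m = 1.03×10⁻³ Pa/m
Geostrophic balance (pressure-gradient force = Coriolis force):
V_g = (1/(fρ)) |∂P/∂n| = 1.03×10⁻³ / (1.37×10⁻⁴ × 1.13) = 6.63 m/s
Converting: 6.63 m/s × 1.944 = 12.9 knots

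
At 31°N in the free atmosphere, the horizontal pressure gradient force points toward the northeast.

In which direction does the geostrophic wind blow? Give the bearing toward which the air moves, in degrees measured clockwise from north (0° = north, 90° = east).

135°

The pressure-gradient force points toward the northeast (bearing 045°).
Geostrophic balance: in the Northern Hemisphere the Coriolis force deflects motion to the right, so the geostrophic wind blows 90° to the right of the pressure-gradient force (low pressure on the left).
Rotating 045° by 90° clockwise gives 135° — the wind blows toward the southeast.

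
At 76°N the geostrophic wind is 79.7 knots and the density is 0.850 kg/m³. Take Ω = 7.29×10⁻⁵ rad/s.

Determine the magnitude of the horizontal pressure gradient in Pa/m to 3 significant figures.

4.93×10⁻³ Pa/m

Coriolis parameter at 76°N:
f = 2Ω sin φ = 2 × 7.29×10⁻⁵ × sin 76° = 1.41×10⁻⁴ s⁻¹
Wind speed in SI: 79.7 knots = 41.0 m/s
Geostrophic balance rearranged: |∂P/∂n| = f ρ V_g
|∂P/∂n| = 1.41×10⁻⁴ × 0.850 × 41.0 = 4.93×10⁻³ Pa/m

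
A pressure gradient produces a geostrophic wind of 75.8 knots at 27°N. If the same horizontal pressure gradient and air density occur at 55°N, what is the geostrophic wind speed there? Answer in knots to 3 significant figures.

With the same pressure gradient and density, V_g ∝ 1/f ∝ 1/sin φ.
V₂ = V₁ · sin φ₁ / sin φ₂ = 75.8 × sin 27° / sin 55°
V₂ = 75.8 × 0.4540/0.8192 = 42.0 knots

42.0 knots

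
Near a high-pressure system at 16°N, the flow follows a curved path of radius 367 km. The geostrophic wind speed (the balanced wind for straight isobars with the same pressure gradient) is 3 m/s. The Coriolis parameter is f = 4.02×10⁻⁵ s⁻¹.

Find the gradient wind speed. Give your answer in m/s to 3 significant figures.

4.19 m/s

Around a high, pressure-gradient force acts outward with centrifugal, so Coriolis balances both:
fV = (1/ρ)|∂P/∂n| + V²/R  →  V² − fR·V + fR·V_g = 0
With fR = 4.02×10⁻⁵ × 367×10³ m = 14.8 m/s:
V = [fR − √((fR)² − 4 fR V_g)]/2 = [14.8 − √(14.8² − 4×14.8×3)]/2 = 4.19 m/s
Supergeostrophic (V > V_g = 3 m/s), as expected around a high.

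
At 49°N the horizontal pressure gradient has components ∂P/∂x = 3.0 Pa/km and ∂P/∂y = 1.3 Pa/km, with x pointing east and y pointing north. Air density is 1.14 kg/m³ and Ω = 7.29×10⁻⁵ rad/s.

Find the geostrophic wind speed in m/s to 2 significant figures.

26 m/s

Coriolis parameter at 49°N:
f = 2Ω sin φ = 2 × 7.29×10⁻⁵ × sin 49° = 1.10×10⁻⁴ s⁻¹
Component geostrophic relations (x east, y north):
u_g = −(1/(fρ)) ∂P/∂y,  v_g = (1/(fρ)) ∂P/∂x
u_g = −(1.3×10⁻³)/(1.10×10⁻⁴ × 1.14) = −10.4 m/s;  v_g = (3.0×10⁻³)/(1.10×10⁻⁴ × 1.14) = 23.9 m/s
|V_g| = √(u_g² + v_g²) = 26.1 m/s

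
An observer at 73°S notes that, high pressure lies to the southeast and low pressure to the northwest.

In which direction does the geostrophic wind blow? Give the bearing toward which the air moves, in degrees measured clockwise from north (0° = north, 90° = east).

225°

The pressure-gradient force points toward the northwest (bearing 315°).
Geostrophic balance: in the Southern Hemisphere the Coriolis force deflects motion to the left, so the geostrophic wind blows 90° to the left of the pressure-gradient force (low pressure on the right).
Rotating 315° by 90° counterclockwise gives 225° — the wind blows toward the southwest.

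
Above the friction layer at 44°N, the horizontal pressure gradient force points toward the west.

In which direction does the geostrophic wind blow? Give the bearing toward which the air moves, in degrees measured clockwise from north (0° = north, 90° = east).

000°

The pressure-gradient force points toward the west (bearing 270°).
Geostrophic balance: in the Northern Hemisphere the Coriolis force deflects motion to the right, so the geostrophic wind blows 90° to the right of the pressure-gradient force (low pressure on the left).
Rotating 270° by 90° clockwise gives 000° — the wind blows toward the north.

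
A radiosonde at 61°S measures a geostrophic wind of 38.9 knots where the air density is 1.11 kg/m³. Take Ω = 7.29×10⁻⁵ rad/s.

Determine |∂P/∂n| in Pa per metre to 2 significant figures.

2.8×10⁻³ Pa/m

Coriolis parameter at 61°S:
f = 2Ω sin φ = 2 × 7.29×10⁻⁵ × sin 61° = 1.28×10⁻⁴ s⁻¹
Wind speed in SI: 38.9 knots = 20.0 m/s
Geostrophic balance rearranged: |∂P/∂n| = f ρ V_g
|∂P/∂n| = 1.28×10⁻⁴ × 1.11 × 20.0 = 2.83×10⁻³ Pa/m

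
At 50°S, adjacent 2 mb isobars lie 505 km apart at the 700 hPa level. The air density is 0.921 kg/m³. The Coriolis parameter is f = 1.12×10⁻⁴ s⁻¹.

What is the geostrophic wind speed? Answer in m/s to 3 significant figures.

Pressure gradient: |∂P/∂n| = 200 Pa / 505000 m = 3.96×10⁻⁴ Pa/m
Geostrophic balance (pressure-gradient force = Coriolis force):
V_g = (1/(fρ)) |∂P/∂n| = 3.96×10⁻⁴ / (1.12×10⁻⁴ × 0.921) = 3.84 m/s

3.84 m/s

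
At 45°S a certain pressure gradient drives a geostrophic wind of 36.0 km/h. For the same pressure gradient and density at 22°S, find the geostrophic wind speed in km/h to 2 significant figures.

With the same pressure gradient and density, V_g ∝ 1/f ∝ 1/sin φ.
V₂ = V₁ · sin φ₁ / sin φ₂ = 36.0 × sin 45° / sin 22°
V₂ = 36.0 × 0.7071/0.3746 = 68 km/h

68 km/h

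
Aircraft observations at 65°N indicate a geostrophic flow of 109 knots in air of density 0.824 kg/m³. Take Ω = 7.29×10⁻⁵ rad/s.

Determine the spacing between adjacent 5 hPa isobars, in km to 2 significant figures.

Coriolis parameter at 65°N:
f = 2Ω sin φ = 2 × 7.29×10⁻⁵ × sin 65° = 1.32×10⁻⁴ s⁻¹
Wind speed in SI: 109 knots = 56.1 m/s
Geostrophic balance rearranged: |∂P/∂n| = f ρ V_g
|∂P/∂n| = 1.32×10⁻⁴ × 0.824 × 56.1 = 6.11×10⁻³ Pa/m
Isobar spacing: Δn = ΔP/|∂P/∂n| = 500 Pa / 6.11×10⁻³ Pa/m = 81893 m ≈ 82 km

82 km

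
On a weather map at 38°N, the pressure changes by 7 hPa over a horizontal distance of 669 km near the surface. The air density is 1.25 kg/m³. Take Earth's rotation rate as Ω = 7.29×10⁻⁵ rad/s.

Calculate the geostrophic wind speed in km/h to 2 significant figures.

Coriolis parameter at 38°N:
f = 2Ω sin φ = 2 × 7.29×10⁻⁵ × sin 38° = 8.98×10⁻⁵ s⁻¹
Pressure gradient: |∂P/∂n| = 700 Pa / 669000 m = 1.05×10⁻³ Pa/m
Geostrophic balance (pressure-gradient force = Coriolis force):
V_g = (1/(fρ)) |∂P/∂n| = 1.05×10⁻³ / (8.98×10⁻⁵ × 1.25) = 9.33 m/s
Converting: 9.33 m/s × 3.6 = 34 km/h

34 km/h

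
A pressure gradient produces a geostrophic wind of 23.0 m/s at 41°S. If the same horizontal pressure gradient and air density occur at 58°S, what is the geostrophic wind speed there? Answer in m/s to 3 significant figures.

17.8 m/s

With the same pressure gradient and density, V_g ∝ 1/f ∝ 1/sin φ.
V₂ = V₁ · sin φ₁ / sin φ₂ = 23.0 × sin 41° / sin 58°
V₂ = 23.0 × 0.6561/0.8480 = 17.8 m/s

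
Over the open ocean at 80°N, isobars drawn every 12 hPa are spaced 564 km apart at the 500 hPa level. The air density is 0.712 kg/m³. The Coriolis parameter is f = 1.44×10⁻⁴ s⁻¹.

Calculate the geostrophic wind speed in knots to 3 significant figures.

Pressure gradient: |∂P/∂n| = 1200 Pa / 564000 m = 2.13×10⁻³ Pa/m
Geostrophic balance (pressure-gradient force = Coriolis force):
V_g = (1/(fρ)) |∂P/∂n| = 2.13×10⁻³ / (1.44×10⁻⁴ × 0.712) = 20.8 m/s
Converting: 20.8 m/s × 1.944 = 40.3 knots

40.3 knots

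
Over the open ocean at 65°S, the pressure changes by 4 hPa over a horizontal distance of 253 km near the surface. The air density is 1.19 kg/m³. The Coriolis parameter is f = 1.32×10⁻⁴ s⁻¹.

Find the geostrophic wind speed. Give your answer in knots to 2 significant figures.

20 knots

Pressure gradient: |∂P/∂n| = 400 Pa / 253000 m = 1.58×10⁻³ Pa/m
Geostrophic balance (pressure-gradient force = Coriolis force):
V_g = (1/(fρ)) |∂P/∂n| = 1.58×10⁻³ / (1.32×10⁻⁴ × 1.19) = 10.1 m/s
Converting: 10.1 m/s × 1.944 = 20 knots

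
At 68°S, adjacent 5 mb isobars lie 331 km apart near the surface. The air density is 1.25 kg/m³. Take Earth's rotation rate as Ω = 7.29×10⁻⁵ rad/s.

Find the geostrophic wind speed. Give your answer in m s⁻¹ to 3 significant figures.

8.94 m s⁻¹

Coriolis parameter at 68°S:
f = 2Ω sin φ = 2 × 7.29×10⁻⁵ × sin 68° = 1.35×10⁻⁴ s⁻¹
Pressure gradient: |∂P/∂n| = 500 Pa / 331000 m = 1.51×10⁻³ Pa/m
Geostrophic balance (pressure-gradient force = Coriolis force):
V_g = (1/(fρ)) |∂P/∂n| = 1.51×10⁻³ / (1.35×10⁻⁴ × 1.25) = 8.94 m/s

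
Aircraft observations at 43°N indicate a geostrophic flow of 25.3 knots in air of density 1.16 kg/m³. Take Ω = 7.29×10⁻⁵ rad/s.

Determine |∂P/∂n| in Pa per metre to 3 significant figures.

Coriolis parameter at 43°N:
f = 2Ω sin φ = 2 × 7.29×10⁻⁵ × sin 43° = 9.94×10⁻⁵ s⁻¹
Wind speed in SI: 25.3 knots = 13.0 m/s
Geostrophic balance rearranged: |∂P/∂n| = f ρ V_g
|∂P/∂n| = 9.94×10⁻⁵ × 1.16 × 13.0 = 1.50×10⁻³ Pa/m

1.50×10⁻³ Pa/m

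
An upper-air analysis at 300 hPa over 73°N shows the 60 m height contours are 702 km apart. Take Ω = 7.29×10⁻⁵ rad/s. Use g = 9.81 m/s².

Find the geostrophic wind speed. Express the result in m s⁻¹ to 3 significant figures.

Coriolis parameter at 73°N:
f = 2Ω sin φ = 2 × 7.29×10⁻⁵ × sin 73° = 1.39×10⁻⁴ s⁻¹
Height gradient: |∂Z/∂n| = 60 m / 702000 m = 8.55×10⁻⁵
On a pressure surface, geostrophic balance gives V_g = (g/f)|∂Z/∂n|:
V_g = 9.81 × 8.55×10⁻⁵ / 1.39×10⁻⁴ = 6.01 m/s

6.01 m s⁻¹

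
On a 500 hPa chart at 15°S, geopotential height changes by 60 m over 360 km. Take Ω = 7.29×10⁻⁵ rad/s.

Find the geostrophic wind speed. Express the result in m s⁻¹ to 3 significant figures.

43.3 m s⁻¹

Coriolis parameter at 15°S:
f = 2Ω sin φ = 2 × 7.29×10⁻⁵ × sin 15° = 3.77×10⁻⁵ s⁻¹
Height gradient: |∂Z/∂n| = 60 m / 360000 m = 1.67×10⁻⁴
On a pressure surface, geostrophic balance gives V_g = (g/f)|∂Z/∂n|:
V_g = 9.81 × 1.67×10⁻⁴ / 3.77×10⁻⁵ = 43.3 m/s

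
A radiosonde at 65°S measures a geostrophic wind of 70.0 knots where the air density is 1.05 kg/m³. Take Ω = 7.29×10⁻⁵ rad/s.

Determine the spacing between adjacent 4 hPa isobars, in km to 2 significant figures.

80 km

Coriolis parameter at 65°S:
f = 2Ω sin φ = 2 × 7.29×10⁻⁵ × sin 65° = 1.32×10⁻⁴ s⁻¹
Wind speed in SI: 70.0 knots = 36.0 m/s
Geostrophic balance rearranged: |∂P/∂n| = f ρ V_g
|∂P/∂n| = 1.32×10⁻⁴ × 1.05 × 36.0 = 5.00×10⁻³ Pa/m
Isobar spacing: Δn = ΔP/|∂P/∂n| = 400 Pa / 5.00×10⁻³ Pa/m = 80057 m ≈ 80 km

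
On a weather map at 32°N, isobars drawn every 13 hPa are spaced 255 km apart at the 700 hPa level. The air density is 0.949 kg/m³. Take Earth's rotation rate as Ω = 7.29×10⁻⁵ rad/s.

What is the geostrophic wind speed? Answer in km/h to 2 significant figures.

250 km/h

Coriolis parameter at 32°N:
f = 2Ω sin φ = 2 × 7.29×10⁻⁵ × sin 32° = 7.73×10⁻⁵ s⁻¹
Pressure gradient: |∂P/∂n| = 1300 Pa / 255000 m = 5.10×10⁻³ Pa/m
Geostrophic balance (pressure-gradient force = Coriolis force):
V_g = (1/(fρ)) |∂P/∂n| = 5.10×10⁻³ / (7.73×10⁻⁵ × 0.949) = 69.5 m/s
Converting: 69.5 m/s × 3.6 = 250 km/h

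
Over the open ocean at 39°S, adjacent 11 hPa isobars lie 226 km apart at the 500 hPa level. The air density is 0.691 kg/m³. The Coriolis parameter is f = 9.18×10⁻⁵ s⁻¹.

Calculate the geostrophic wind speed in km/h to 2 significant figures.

Pressure gradient: |∂P/∂n| = 1100 Pa / 226000 m = 4.87×10⁻³ Pa/m
Geostrophic balance (pressure-gradient force = Coriolis force):
V_g = (1/(fρ)) |∂P/∂n| = 4.87×10⁻³ / (9.18×10⁻⁵ × 0.691) = 76.7 m/s
Converting: 76.7 m/s × 3.6 = 280 km/h

280 km/h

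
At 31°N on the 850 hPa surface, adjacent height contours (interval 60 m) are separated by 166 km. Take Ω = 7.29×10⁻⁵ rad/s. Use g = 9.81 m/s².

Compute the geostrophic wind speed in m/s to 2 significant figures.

47 m/s

Coriolis parameter at 31°N:
f = 2Ω sin φ = 2 × 7.29×10⁻⁵ × sin 31° = 7.51×10⁻⁵ s⁻¹
Height gradient: |∂Z/∂n| = 60 m / 166000 m = 3.61×10⁻⁴
On a pressure surface, geostrophic balance gives V_g = (g/f)|∂Z/∂n|:
V_g = 9.81 × 3.61×10⁻⁴ / 7.51×10⁻⁵ = 47.2 m/s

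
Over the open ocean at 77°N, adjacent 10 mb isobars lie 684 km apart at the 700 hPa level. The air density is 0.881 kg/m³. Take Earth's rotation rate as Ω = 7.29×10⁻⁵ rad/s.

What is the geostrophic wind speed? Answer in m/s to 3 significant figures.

11.7 m/s

Coriolis parameter at 77°N:
f = 2Ω sin φ = 2 × 7.29×10⁻⁵ × sin 77° = 1.42×10⁻⁴ s⁻¹
Pressure gradient: |∂P/∂n| = 1000 Pa / 684000 m = 1.46×10⁻³ Pa/m
Geostrophic balance (pressure-gradient force = Coriolis force):
V_g = (1/(fρ)) |∂P/∂n| = 1.46×10⁻³ / (1.42×10⁻⁴ × 0.881) = 11.7 m/s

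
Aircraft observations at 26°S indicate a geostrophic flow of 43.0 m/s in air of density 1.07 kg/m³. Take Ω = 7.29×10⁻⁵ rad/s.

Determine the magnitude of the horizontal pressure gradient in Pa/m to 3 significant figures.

2.94×10⁻³ Pa/m

Coriolis parameter at 26°S:
f = 2Ω sin φ = 2 × 7.29×10⁻⁵ × sin 26° = 6.39×10⁻⁵ s⁻¹
Geostrophic balance rearranged: |∂P/∂n| = f ρ V_g
|∂P/∂n| = 6.39×10⁻⁵ × 1.07 × 43.0 = 2.94×10⁻³ Pa/m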